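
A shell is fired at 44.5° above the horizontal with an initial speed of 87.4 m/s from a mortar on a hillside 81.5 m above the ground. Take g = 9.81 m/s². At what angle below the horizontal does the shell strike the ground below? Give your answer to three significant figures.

v_x = 87.4 cos 44.5° = 62.34 m/s.
At impact |v_y| = √(v_y0² + 2 g h) = √(61.26² + 2×9.81×81.5) = 73.16 m/s.
Angle below horizontal = arctan(|v_y| / v_x) = arctan(73.16 / 62.34) = 49.6°.

49.6°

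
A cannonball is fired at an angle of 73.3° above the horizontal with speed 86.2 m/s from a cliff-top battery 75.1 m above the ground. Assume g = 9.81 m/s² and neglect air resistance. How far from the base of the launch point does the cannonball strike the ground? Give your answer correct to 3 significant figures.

Components: v_x = 86.2 cos 73.3° = 24.77 m/s, v_y = 86.2 sin 73.3° = 82.56 m/s.
Vertical: 0 = 75.1 + 82.56 t − ½(9.81) t² ⇒ 4.905 t² − 82.56 t − 75.1 = 0.
t = [82.56 + √(6816 + 1473)] / 9.810 = 17.70 s.
Horizontal: R = v_x · t = 24.77 × 17.70 = 438 m.

438 m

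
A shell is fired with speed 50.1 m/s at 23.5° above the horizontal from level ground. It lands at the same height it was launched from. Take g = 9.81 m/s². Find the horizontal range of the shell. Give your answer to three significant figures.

187 m

Components: v_x = 50.1 cos 23.5° = 45.94 m/s, v_y = 50.1 sin 23.5° = 19.98 m/s.
Time of flight (same landing height): t = 2 v_y / g = 2 × 19.98 / 9.81 = 4.073 s.
Range: R = v_x · t = 45.94 × 4.073 = 187 m.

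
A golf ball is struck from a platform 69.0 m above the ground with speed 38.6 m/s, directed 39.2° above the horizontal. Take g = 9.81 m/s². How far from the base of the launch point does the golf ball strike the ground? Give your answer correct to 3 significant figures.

Components: v_x = 38.6 cos 39.2° = 29.91 m/s, v_y = 38.6 sin 39.2° = 24.40 m/s.
Vertical: 0 = 69.0 + 24.40 t − ½(9.81) t² ⇒ 4.905 t² − 24.40 t − 69.0 = 0.
t = [24.40 + √(595.4 + 1354)] / 9.810 = 6.988 s.
Horizontal: R = v_x · t = 29.91 × 6.988 = 209 m.

209 m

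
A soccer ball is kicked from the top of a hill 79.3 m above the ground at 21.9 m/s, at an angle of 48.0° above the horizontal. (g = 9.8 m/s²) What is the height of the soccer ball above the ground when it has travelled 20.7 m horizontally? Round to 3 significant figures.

v_x = 21.9 cos 48.0° = 14.65 m/s, v_y0 = 21.9 sin 48.0° = 16.27 m/s.
Time to reach x = 20.7 m: t = x / v_x = 20.7 / 14.65 = 1.413 s.
y = 79.3 + v_y0 t − ½ g t² = 79.3 + 16.27×1.413 − 4.900×1.413² = 92.5 m.

92.5 m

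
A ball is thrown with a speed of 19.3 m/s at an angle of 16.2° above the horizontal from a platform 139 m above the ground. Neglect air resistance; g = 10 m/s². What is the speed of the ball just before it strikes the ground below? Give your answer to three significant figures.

v_x = 19.3 cos 16.2° = 18.53 m/s is unchanged throughout.
For the vertical component, v_y² = v_y0² + 2 g h = (5.385)² + 2×10×139 = 2809, so |v_y| = 53.00 m/s.
Impact speed = √(v_x² + v_y²) = √(343.4 + 2809) = 56.1 m/s.

56.1 m/s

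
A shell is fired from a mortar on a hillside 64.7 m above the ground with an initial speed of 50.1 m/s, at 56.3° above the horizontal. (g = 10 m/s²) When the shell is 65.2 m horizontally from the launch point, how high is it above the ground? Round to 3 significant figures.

v_x = 50.1 cos 56.3° = 27.80 m/s, v_y0 = 50.1 sin 56.3° = 41.68 m/s.
Time to reach x = 65.2 m: t = x / v_x = 65.2 / 27.80 = 2.345 s.
y = 64.7 + v_y0 t − ½ g t² = 64.7 + 41.68×2.345 − 5.000×2.345² = 135 m.

135 m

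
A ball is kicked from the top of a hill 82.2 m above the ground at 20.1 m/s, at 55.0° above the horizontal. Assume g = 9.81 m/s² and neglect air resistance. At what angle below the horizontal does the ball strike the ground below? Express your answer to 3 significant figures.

75.1°

v_x = 20.1 cos 55.0° = 11.53 m/s.
At impact |v_y| = √(v_y0² + 2 g h) = √(16.46² + 2×9.81×82.2) = 43.40 m/s.
Angle below horizontal = arctan(|v_y| / v_x) = arctan(43.40 / 11.53) = 75.1°.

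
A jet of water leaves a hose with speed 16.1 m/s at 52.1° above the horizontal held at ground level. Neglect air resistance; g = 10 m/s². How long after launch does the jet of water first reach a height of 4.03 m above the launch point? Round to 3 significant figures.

v_y0 = 16.1 sin 52.1° = 12.70 m/s.
Set y = v_y0 t − ½ g t² = 4.03: 5.000 t² − 12.70 t + 4.03 = 0.
t = [12.70 ± √(161.3 − 80.60)] / 10 = (12.70 ± 8.983) / 10, giving t = 0.372 s or t = 2.17 s.
The jet of water is on the way up at the first time, so t = 0.372 s.

0.372 s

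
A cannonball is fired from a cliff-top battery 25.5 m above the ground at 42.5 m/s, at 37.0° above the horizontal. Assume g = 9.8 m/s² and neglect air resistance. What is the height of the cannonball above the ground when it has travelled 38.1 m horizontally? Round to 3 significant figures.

48.0 m

v_x = 42.5 cos 37.0° = 33.94 m/s, v_y0 = 42.5 sin 37.0° = 25.58 m/s.
Time to reach x = 38.1 m: t = x / v_x = 38.1 / 33.94 = 1.123 s.
y = 25.5 + v_y0 t − ½ g t² = 25.5 + 25.58×1.123 − 4.900×1.123² = 48.0 m.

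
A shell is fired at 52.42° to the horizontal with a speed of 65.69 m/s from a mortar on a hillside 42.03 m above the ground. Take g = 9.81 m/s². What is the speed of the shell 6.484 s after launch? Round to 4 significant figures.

v_x = 65.69 cos 52.42° = 40.062 m/s (constant).
v_y(t) = 65.69 sin 52.42° − g t = 52.059 − 9.81 × 6.484 = -11.549 m/s.
Speed = √(v_x² + v_y²) = √(1605.0 + 133.38) = 41.69 m/s.

41.69 m/s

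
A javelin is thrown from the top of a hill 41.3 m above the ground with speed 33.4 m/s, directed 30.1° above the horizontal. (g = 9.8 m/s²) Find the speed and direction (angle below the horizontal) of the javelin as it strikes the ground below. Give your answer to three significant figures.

v_x = 33.4 cos 30.1° = 28.90 m/s (constant).
|v_y| at impact = √((16.75)² + 2×9.8×41.3) = 33.02 m/s.
Speed = √(28.90² + 33.02²) = 43.9 m/s; angle = arctan(33.02/28.90) = 48.8° below horizontal.

43.9 m/s at 48.8° below the horizontal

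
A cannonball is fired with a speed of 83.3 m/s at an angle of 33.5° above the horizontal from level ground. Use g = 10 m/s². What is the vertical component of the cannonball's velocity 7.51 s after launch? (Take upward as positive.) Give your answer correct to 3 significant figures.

Initial vertical component: v_y0 = 83.3 sin 33.5° = 45.98 m/s.
v_y(t) = v_y0 − g t = 45.98 − 10 × 7.51 = -29.1 m/s.

-29.1 m/s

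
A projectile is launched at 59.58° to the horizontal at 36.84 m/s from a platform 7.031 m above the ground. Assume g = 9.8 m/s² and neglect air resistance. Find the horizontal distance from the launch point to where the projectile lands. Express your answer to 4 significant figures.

Components: v_x = 36.84 cos 59.58° = 18.653 m/s, v_y = 36.84 sin 59.58° = 31.768 m/s.
Vertical: 0 = 7.031 + 31.768 t − ½(9.8) t² ⇒ 4.900 t² − 31.768 t − 7.031 = 0.
t = [31.768 + √(1009.2 + 137.81)] / 9.800 = 6.6975 s.
Horizontal: R = v_x · t = 18.653 × 6.6975 = 124.9 m.

124.9 m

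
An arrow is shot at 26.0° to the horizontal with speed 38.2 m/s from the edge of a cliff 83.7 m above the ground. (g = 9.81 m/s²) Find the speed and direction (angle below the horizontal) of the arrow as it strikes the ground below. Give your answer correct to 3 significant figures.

v_x = 38.2 cos 26.0° = 34.33 m/s (constant).
|v_y| at impact = √((16.75)² + 2×9.81×83.7) = 43.85 m/s.
Speed = √(34.33² + 43.85²) = 55.7 m/s; angle = arctan(43.85/34.33) = 51.9° below horizontal.

55.7 m/s at 51.9° below the horizontal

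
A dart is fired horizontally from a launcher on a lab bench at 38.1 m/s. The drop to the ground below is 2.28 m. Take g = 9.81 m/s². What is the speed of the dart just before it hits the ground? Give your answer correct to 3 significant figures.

Fall time: t = √(2 × 2.28 / 9.81) = 0.6818 s.
At impact: v_x = 38.1 m/s (unchanged), v_y = g t = 9.81 × 0.6818 = 6.688 m/s.
Speed = √(v_x² + v_y²) = √(1452 + 44.73) = 38.7 m/s.

38.7 m/s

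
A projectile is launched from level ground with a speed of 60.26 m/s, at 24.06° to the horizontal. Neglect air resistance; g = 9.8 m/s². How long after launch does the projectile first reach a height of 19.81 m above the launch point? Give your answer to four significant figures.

v_y0 = 60.26 sin 24.06° = 24.568 m/s.
Set y = v_y0 t − ½ g t² = 19.81: 4.900 t² − 24.568 t + 19.81 = 0.
t = [24.568 ± √(603.59 − 388.28)] / 9.8 = (24.568 ± 14.673) / 9.8, giving t = 1.010 s or t = 4.004 s.
The projectile is on the way up at the first time, so t = 1.010 s.

1.010 s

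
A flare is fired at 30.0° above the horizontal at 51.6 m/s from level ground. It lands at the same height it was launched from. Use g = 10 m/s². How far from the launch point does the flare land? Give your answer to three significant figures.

For level ground, R = v₀² sin(2θ) / g.
sin(2 × 30.0°) = sin 60.00° = 0.8660.
R = (51.6)² × 0.8660 / 10 = 231 m.

231 m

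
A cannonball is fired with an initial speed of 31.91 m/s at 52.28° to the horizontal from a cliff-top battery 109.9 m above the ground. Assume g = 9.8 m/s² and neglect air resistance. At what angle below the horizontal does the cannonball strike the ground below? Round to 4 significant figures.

69.72°

v_x = 31.91 cos 52.28° = 19.523 m/s.
At impact |v_y| = √(v_y0² + 2 g h) = √(25.241² + 2×9.8×109.9) = 52.831 m/s.
Angle below horizontal = arctan(|v_y| / v_x) = arctan(52.831 / 19.523) = 69.72°.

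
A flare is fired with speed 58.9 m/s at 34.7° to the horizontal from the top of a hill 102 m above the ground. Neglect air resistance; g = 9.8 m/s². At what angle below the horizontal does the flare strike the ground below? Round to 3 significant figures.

49.1°

v_x = 58.9 cos 34.7° = 48.42 m/s.
At impact |v_y| = √(v_y0² + 2 g h) = √(33.53² + 2×9.8×102) = 55.89 m/s.
Angle below horizontal = arctan(|v_y| / v_x) = arctan(55.89 / 48.42) = 49.1°.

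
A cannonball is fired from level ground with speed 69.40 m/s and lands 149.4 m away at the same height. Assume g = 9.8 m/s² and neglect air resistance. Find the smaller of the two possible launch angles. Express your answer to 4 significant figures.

Level-ground range: R = v₀² sin(2θ)/g ⇒ sin 2θ = R g / v₀² = 149.4×9.8/69.40² = 0.3040.
2θ = arcsin(0.3040) = 17.698° or 180° − 17.698° = 162.302°.
So θ = 8.849° or θ = 81.15°.

8.849°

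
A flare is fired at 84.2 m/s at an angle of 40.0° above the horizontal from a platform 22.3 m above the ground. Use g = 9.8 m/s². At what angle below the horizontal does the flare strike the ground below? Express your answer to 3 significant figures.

42.0°

v_x = 84.2 cos 40.0° = 64.50 m/s.
At impact |v_y| = √(v_y0² + 2 g h) = √(54.12² + 2×9.8×22.3) = 58.02 m/s.
Angle below horizontal = arctan(|v_y| / v_x) = arctan(58.02 / 64.50) = 42.0°.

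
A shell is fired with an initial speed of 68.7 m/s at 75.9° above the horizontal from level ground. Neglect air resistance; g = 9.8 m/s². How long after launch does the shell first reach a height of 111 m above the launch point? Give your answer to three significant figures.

1.94 s

v_y0 = 68.7 sin 75.9° = 66.63 m/s.
Set y = v_y0 t − ½ g t² = 111: 4.900 t² − 66.63 t + 111 = 0.
t = [66.63 ± √(4440 − 2176)] / 9.8 = (66.63 ± 47.58) / 9.8, giving t = 1.94 s or t = 11.7 s.
The shell is on the way up at the first time, so t = 1.94 s.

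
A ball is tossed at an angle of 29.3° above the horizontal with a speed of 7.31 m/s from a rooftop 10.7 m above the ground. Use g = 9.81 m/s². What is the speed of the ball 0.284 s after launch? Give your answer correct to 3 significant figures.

v_x = 7.31 cos 29.3° = 6.375 m/s (constant).
v_y(t) = 7.31 sin 29.3° − g t = 3.577 − 9.81 × 0.284 = 0.7910 m/s.
Speed = √(v_x² + v_y²) = √(40.64 + 0.6257) = 6.42 m/s.

6.42 m/s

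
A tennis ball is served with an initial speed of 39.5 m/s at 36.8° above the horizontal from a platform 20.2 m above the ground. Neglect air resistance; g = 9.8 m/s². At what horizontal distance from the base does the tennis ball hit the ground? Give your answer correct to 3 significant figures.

Components: v_x = 39.5 cos 36.8° = 31.63 m/s, v_y = 39.5 sin 36.8° = 23.66 m/s.
Vertical: 0 = 20.2 + 23.66 t − ½(9.8) t² ⇒ 4.900 t² − 23.66 t − 20.2 = 0.
t = [23.66 + √(559.8 + 395.9)] / 9.800 = 5.569 s.
Horizontal: R = v_x · t = 31.63 × 5.569 = 176 m.

176 m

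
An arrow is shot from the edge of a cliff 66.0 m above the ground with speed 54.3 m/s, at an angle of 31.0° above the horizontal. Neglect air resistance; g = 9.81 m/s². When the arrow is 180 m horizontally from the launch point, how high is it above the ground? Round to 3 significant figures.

v_x = 54.3 cos 31.0° = 46.54 m/s, v_y0 = 54.3 sin 31.0° = 27.97 m/s.
Time to reach x = 180 m: t = x / v_x = 180 / 46.54 = 3.868 s.
y = 66.0 + v_y0 t − ½ g t² = 66.0 + 27.97×3.868 − 4.905×3.868² = 101 m.

101 m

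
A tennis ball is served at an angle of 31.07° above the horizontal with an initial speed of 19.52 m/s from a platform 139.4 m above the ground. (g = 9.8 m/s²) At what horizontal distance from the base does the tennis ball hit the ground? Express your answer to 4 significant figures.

Components: v_x = 19.52 cos 31.07° = 16.720 m/s, v_y = 19.52 sin 31.07° = 10.074 m/s.
Vertical: 0 = 139.4 + 10.074 t − ½(9.8) t² ⇒ 4.900 t² − 10.074 t − 139.4 = 0.
t = [10.074 + √(101.49 + 2732.2)] / 9.800 = 6.4598 s.
Horizontal: R = v_x · t = 16.720 × 6.4598 = 108.0 m.

108.0 m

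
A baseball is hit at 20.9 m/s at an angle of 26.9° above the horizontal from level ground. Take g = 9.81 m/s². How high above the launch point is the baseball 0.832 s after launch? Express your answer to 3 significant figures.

v_y0 = 20.9 sin 26.9° = 9.456 m/s.
y(t) = v_y0 t − ½ g t² = 9.456×0.832 − 4.905×0.832² = 4.47 m.

4.47 m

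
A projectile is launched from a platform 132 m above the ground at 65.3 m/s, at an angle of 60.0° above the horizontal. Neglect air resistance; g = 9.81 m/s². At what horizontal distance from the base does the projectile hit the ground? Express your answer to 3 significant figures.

Components: v_x = 65.3 cos 60.0° = 32.65 m/s, v_y = 65.3 sin 60.0° = 56.55 m/s.
Vertical: 0 = 132 + 56.55 t − ½(9.81) t² ⇒ 4.905 t² − 56.55 t − 132 = 0.
t = [56.55 + √(3198 + 2590)] / 9.810 = 13.52 s.
Horizontal: R = v_x · t = 32.65 × 13.52 = 441 m.

441 m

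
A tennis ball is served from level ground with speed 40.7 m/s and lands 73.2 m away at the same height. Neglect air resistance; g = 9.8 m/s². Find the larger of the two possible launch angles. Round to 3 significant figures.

Level-ground range: R = v₀² sin(2θ)/g ⇒ sin 2θ = R g / v₀² = 73.2×9.8/40.7² = 0.4331.
2θ = arcsin(0.4331) = 25.66° or 180° − 25.66° = 154.34°.
So θ = 12.8° or θ = 77.2°.

77.2°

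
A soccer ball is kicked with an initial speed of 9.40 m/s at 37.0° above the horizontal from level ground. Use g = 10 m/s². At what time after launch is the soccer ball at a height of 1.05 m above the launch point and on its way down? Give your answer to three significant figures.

0.897 s

v_y0 = 9.40 sin 37.0° = 5.657 m/s.
Set y = v_y0 t − ½ g t² = 1.05: 5.000 t² − 5.657 t + 1.05 = 0.
t = [5.657 ± √(32.00 − 21.00)] / 10 = (5.657 ± 3.317) / 10, giving t = 0.234 s or t = 0.897 s.
On the way down corresponds to the larger root: t = 0.897 s.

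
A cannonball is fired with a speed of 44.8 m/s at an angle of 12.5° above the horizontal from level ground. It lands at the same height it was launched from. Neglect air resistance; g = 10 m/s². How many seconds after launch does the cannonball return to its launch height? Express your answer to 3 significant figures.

Vertical component: v_y = 44.8 sin 12.5° = 9.696 m/s.
For a projectile landing at launch height, time of flight is t = 2 v_y / g = 2 × 9.696 / 10 = 1.94 s.

1.94 s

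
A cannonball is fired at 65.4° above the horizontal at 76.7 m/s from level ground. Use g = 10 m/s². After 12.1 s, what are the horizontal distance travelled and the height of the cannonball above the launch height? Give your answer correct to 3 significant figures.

x = 386 m, y = 112 m

v_x = 76.7 cos 65.4° = 31.93 m/s; v_y0 = 76.7 sin 65.4° = 69.74 m/s.
x = v_x t = 31.93 × 12.1 = 386 m.
y = v_y0 t − ½ g t² = 69.74×12.1 − 5.000×12.1² = 112 m.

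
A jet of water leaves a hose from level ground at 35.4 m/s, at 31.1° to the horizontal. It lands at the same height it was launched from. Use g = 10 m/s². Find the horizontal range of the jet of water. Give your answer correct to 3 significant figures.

Components: v_x = 35.4 cos 31.1° = 30.31 m/s, v_y = 35.4 sin 31.1° = 18.29 m/s.
Time of flight (same landing height): t = 2 v_y / g = 2 × 18.29 / 10 = 3.658 s.
Range: R = v_x · t = 30.31 × 3.658 = 111 m.

111 m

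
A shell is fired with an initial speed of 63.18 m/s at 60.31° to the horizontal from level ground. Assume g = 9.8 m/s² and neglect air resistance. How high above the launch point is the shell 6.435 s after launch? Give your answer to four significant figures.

150.3 m

v_y0 = 63.18 sin 60.31° = 54.886 m/s.
y(t) = v_y0 t − ½ g t² = 54.886×6.435 − 4.900×6.435² = 150.3 m.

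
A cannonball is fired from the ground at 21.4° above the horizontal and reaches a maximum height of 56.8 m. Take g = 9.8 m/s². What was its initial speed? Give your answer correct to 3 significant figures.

At maximum height v_y = 0, so (v₀ sin θ)² = 2 g H.
v₀ sin 21.4° = √(2 × 9.8 × 56.8) = 33.37 m/s.
v₀ = 33.37 / sin 21.4° = 33.37 / 0.3649 = 91.4 m/s.

91.4 m/s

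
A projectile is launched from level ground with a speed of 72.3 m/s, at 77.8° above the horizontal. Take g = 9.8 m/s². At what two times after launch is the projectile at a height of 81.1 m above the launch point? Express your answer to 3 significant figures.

1.26 s and 13.2 s

v_y0 = 72.3 sin 77.8° = 70.67 m/s.
Set y = v_y0 t − ½ g t² = 81.1: 4.900 t² − 70.67 t + 81.1 = 0.
t = [70.67 ± √(4994 − 1590)] / 9.8 = (70.67 ± 58.34) / 9.8, giving t = 1.26 s or t = 13.2 s.
So the projectile is at 81.1 m at t = 1.26 s (rising) and t = 13.2 s (falling).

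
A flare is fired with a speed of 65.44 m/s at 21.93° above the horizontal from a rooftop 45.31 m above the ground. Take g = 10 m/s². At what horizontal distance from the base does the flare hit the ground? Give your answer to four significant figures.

Components: v_x = 65.44 cos 21.93° = 60.705 m/s, v_y = 65.44 sin 21.93° = 24.440 m/s.
Vertical: 0 = 45.31 + 24.440 t − ½(10) t² ⇒ 5.000 t² − 24.440 t − 45.31 = 0.
t = [24.440 + √(597.31 + 906.20)] / 10.00 = 6.3215 s.
Horizontal: R = v_x · t = 60.705 × 6.3215 = 383.7 m.

383.7 m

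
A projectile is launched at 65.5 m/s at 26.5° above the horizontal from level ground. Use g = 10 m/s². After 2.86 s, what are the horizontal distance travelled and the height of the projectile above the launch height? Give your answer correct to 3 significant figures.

x = 168 m, y = 42.7 m

v_x = 65.5 cos 26.5° = 58.62 m/s; v_y0 = 65.5 sin 26.5° = 29.23 m/s.
x = v_x t = 58.62 × 2.86 = 168 m.
y = v_y0 t − ½ g t² = 29.23×2.86 − 5.000×2.86² = 42.7 m.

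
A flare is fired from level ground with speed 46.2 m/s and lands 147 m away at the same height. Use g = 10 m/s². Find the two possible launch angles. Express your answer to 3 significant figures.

Level-ground range: R = v₀² sin(2θ)/g ⇒ sin 2θ = R g / v₀² = 147×10/46.2² = 0.6887.
2θ = arcsin(0.6887) = 43.53° or 180° − 43.53° = 136.47°.
So θ = 21.8° or θ = 68.2°.

21.8° and 68.2°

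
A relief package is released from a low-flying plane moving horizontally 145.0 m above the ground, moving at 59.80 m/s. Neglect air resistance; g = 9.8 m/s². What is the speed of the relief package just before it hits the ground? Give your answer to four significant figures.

80.11 m/s

Fall time: t = √(2 × 145.0 / 9.8) = 5.4398 s.
At impact: v_x = 59.80 m/s (unchanged), v_y = g t = 9.8 × 5.4398 = 53.310 m/s.
Speed = √(v_x² + v_y²) = √(3576.0 + 2842.0) = 80.11 m/s.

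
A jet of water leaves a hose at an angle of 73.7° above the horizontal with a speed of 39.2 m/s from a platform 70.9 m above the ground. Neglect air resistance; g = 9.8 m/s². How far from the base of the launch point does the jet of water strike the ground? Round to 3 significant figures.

102 m

Components: v_x = 39.2 cos 73.7° = 11.00 m/s, v_y = 39.2 sin 73.7° = 37.62 m/s.
Vertical: 0 = 70.9 + 37.62 t − ½(9.8) t² ⇒ 4.900 t² − 37.62 t − 70.9 = 0.
t = [37.62 + √(1415 + 1390)] / 9.800 = 9.243 s.
Horizontal: R = v_x · t = 11.00 × 9.243 = 102 m.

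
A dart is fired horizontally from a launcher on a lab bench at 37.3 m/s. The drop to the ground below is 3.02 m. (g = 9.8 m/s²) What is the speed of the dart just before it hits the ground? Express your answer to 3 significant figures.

38.1 m/s

Fall time: t = √(2 × 3.02 / 9.8) = 0.7851 s.
At impact: v_x = 37.3 m/s (unchanged), v_y = g t = 9.8 × 0.7851 = 7.694 m/s.
Speed = √(v_x² + v_y²) = √(1391 + 59.20) = 38.1 m/s.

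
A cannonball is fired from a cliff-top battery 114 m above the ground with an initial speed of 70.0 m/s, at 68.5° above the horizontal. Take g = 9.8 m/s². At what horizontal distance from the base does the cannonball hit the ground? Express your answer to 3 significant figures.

Components: v_x = 70.0 cos 68.5° = 25.66 m/s, v_y = 70.0 sin 68.5° = 65.13 m/s.
Vertical: 0 = 114 + 65.13 t − ½(9.8) t² ⇒ 4.900 t² − 65.13 t − 114 = 0.
t = [65.13 + √(4242 + 2234)] / 9.800 = 14.86 s.
Horizontal: R = v_x · t = 25.66 × 14.86 = 381 m.

381 m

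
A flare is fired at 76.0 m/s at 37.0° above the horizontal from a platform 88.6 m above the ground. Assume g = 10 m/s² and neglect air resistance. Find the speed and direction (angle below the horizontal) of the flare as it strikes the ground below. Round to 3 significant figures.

v_x = 76.0 cos 37.0° = 60.70 m/s (constant).
|v_y| at impact = √((45.74)² + 2×10×88.6) = 62.16 m/s.
Speed = √(60.70² + 62.16²) = 86.9 m/s; angle = arctan(62.16/60.70) = 45.7° below horizontal.

86.9 m/s at 45.7° below the horizontal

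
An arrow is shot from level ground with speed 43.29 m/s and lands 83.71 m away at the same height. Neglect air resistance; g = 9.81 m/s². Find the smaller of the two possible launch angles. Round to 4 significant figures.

Level-ground range: R = v₀² sin(2θ)/g ⇒ sin 2θ = R g / v₀² = 83.71×9.81/43.29² = 0.4382.
2θ = arcsin(0.4382) = 25.989° or 180° − 25.989° = 154.011°.
So θ = 12.99° or θ = 77.01°.

12.99°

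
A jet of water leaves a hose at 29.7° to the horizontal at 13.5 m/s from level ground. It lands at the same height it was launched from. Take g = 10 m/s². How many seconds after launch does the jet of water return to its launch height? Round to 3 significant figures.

1.34 s

Vertical component: v_y = 13.5 sin 29.7° = 6.689 m/s.
For a projectile landing at launch height, time of flight is t = 2 v_y / g = 2 × 6.689 / 10 = 1.34 s.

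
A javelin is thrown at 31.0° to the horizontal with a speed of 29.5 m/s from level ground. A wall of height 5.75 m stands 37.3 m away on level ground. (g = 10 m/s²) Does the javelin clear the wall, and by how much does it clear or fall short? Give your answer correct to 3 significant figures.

v_x = 29.5 cos 31.0° = 25.29 m/s; v_y0 = 29.5 sin 31.0° = 15.19 m/s.
Time to reach the wall: t = 37.3 / 25.29 = 1.475 s.
Height at that point: y = 15.19×1.475 − 5.000×1.475² = 11.53 m.
That is 11.53 − 5.75 = 5.78 m above the top of the wall, so the javelin clears it.

Yes — it clears the wall by 5.78 m.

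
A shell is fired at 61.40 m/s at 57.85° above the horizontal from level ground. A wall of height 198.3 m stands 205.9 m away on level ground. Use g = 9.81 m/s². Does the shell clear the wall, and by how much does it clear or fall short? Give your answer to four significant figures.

v_x = 61.40 cos 57.85° = 32.673 m/s; v_y0 = 61.40 sin 57.85° = 51.985 m/s.
Time to reach the wall: t = 205.9 / 32.673 = 6.3018 s.
Height at that point: y = 51.985×6.3018 − 4.905×6.3018² = 132.81 m.
That is 198.3 − 132.81 = 65.49 m below the top of the wall, so the shell does not clear it.

No — it falls 65.49 m short of clearing the wall.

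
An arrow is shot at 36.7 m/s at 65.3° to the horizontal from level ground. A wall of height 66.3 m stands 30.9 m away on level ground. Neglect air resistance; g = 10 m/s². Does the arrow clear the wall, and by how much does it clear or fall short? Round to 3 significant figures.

v_x = 36.7 cos 65.3° = 15.34 m/s; v_y0 = 36.7 sin 65.3° = 33.34 m/s.
Time to reach the wall: t = 30.9 / 15.34 = 2.014 s.
Height at that point: y = 33.34×2.014 − 5.000×2.014² = 46.87 m.
That is 66.3 − 46.87 = 19.4 m below the top of the wall, so the arrow does not clear it.

No — it falls 19.4 m short of clearing the wall.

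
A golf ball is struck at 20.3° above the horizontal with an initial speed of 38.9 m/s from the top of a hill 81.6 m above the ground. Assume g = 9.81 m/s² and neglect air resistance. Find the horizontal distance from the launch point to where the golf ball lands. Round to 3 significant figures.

207 m

Components: v_x = 38.9 cos 20.3° = 36.48 m/s, v_y = 38.9 sin 20.3° = 13.50 m/s.
Vertical: 0 = 81.6 + 13.50 t − ½(9.81) t² ⇒ 4.905 t² − 13.50 t − 81.6 = 0.
t = [13.50 + √(182.2 + 1601)] / 9.810 = 5.681 s.
Horizontal: R = v_x · t = 36.48 × 5.681 = 207 m.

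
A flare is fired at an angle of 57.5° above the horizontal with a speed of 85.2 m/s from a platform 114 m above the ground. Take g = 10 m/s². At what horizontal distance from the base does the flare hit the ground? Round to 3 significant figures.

Components: v_x = 85.2 cos 57.5° = 45.78 m/s, v_y = 85.2 sin 57.5° = 71.86 m/s.
Vertical: 0 = 114 + 71.86 t − ½(10) t² ⇒ 5.000 t² − 71.86 t − 114 = 0.
t = [71.86 + √(5164 + 2280)] / 10.00 = 15.81 s.
Horizontal: R = v_x · t = 45.78 × 15.81 = 724 m.

724 m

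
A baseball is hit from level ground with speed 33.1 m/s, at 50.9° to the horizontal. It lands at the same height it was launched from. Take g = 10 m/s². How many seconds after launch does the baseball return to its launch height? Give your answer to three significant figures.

Vertical component: v_y = 33.1 sin 50.9° = 25.69 m/s.
For a projectile landing at launch height, time of flight is t = 2 v_y / g = 2 × 25.69 / 10 = 5.14 s.

5.14 s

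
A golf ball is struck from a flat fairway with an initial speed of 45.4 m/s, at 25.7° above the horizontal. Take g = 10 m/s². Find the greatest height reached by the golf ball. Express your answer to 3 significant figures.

19.4 m

Vertical component of launch velocity: v_y = 45.4 sin 25.7° = 19.69 m/s.
At the highest point the vertical velocity is zero, so v_y² = 2 g h_max.
h_max = (19.69)² / (2 × 10) = 387.7 / 20.00 = 19.4 m.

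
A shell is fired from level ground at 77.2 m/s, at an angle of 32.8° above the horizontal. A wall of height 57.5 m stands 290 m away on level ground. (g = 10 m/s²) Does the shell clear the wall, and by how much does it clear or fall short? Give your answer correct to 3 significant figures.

v_x = 77.2 cos 32.8° = 64.89 m/s; v_y0 = 77.2 sin 32.8° = 41.82 m/s.
Time to reach the wall: t = 290 / 64.89 = 4.469 s.
Height at that point: y = 41.82×4.469 − 5.000×4.469² = 87.03 m.
That is 87.03 − 57.5 = 29.5 m above the top of the wall, so the shell clears it.

Yes — it clears the wall by 29.5 m.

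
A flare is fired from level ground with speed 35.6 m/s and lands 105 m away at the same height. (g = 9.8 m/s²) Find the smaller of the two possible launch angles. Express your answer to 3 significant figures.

27.1°

Level-ground range: R = v₀² sin(2θ)/g ⇒ sin 2θ = R g / v₀² = 105×9.8/35.6² = 0.8119.
2θ = arcsin(0.8119) = 54.28° or 180° − 54.28° = 125.72°.
So θ = 27.1° or θ = 62.9°.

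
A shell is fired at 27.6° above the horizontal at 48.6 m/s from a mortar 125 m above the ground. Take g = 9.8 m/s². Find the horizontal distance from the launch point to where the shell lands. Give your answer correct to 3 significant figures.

Components: v_x = 48.6 cos 27.6° = 43.07 m/s, v_y = 48.6 sin 27.6° = 22.52 m/s.
Vertical: 0 = 125 + 22.52 t − ½(9.8) t² ⇒ 4.900 t² − 22.52 t − 125 = 0.
t = [22.52 + √(507.2 + 2450)] / 9.800 = 7.847 s.
Horizontal: R = v_x · t = 43.07 × 7.847 = 338 m.

338 m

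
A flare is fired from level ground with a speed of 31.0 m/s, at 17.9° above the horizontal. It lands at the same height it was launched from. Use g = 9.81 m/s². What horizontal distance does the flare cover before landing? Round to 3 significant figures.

57.3 m

Components: v_x = 31.0 cos 17.9° = 29.50 m/s, v_y = 31.0 sin 17.9° = 9.528 m/s.
Time of flight (same landing height): t = 2 v_y / g = 2 × 9.528 / 9.81 = 1.943 s.
Range: R = v_x · t = 29.50 × 1.943 = 57.3 m.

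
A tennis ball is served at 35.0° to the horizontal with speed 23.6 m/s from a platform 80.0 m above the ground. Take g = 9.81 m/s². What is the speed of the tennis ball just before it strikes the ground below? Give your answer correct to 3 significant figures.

46.1 m/s

v_x = 23.6 cos 35.0° = 19.33 m/s is unchanged throughout.
For the vertical component, v_y² = v_y0² + 2 g h = (13.54)² + 2×9.81×80.0 = 1753, so |v_y| = 41.87 m/s.
Impact speed = √(v_x² + v_y²) = √(373.6 + 1753) = 46.1 m/s.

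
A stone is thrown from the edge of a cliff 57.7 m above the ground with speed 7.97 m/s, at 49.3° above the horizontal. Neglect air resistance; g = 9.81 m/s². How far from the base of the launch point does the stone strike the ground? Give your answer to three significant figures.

Components: v_x = 7.97 cos 49.3° = 5.197 m/s, v_y = 7.97 sin 49.3° = 6.042 m/s.
Vertical: 0 = 57.7 + 6.042 t − ½(9.81) t² ⇒ 4.905 t² − 6.042 t − 57.7 = 0.
t = [6.042 + √(36.51 + 1132)] / 9.810 = 4.100 s.
Horizontal: R = v_x · t = 5.197 × 4.100 = 21.3 m.

21.3 m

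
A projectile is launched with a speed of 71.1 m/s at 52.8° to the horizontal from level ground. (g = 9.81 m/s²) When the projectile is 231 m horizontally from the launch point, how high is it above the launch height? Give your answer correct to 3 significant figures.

v_x = 71.1 cos 52.8° = 42.99 m/s, v_y0 = 71.1 sin 52.8° = 56.63 m/s.
Time to reach x = 231 m: t = x / v_x = 231 / 42.99 = 5.373 s.
y = v_y0 t − ½ g t² = 56.63×5.373 − 4.905×5.373² = 163 m.

163 m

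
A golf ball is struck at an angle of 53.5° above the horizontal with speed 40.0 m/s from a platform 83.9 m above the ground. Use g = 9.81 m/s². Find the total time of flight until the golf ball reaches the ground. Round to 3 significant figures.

Vertical component: v_y = 40.0 sin 53.5° = 32.15 m/s.
Taking up as positive with launch at y = 83.9 m, landing at y = 0: 0 = 83.9 + 32.15 t − ½(9.81) t².
Solving 4.905 t² − 32.15 t − 83.9 = 0 gives t = [32.15 + √(32.15² + 4·4.905·83.9)] / 9.810 = 8.55 s.

8.55 s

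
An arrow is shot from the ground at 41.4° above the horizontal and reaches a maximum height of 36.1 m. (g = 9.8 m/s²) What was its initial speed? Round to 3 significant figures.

At maximum height v_y = 0, so (v₀ sin θ)² = 2 g H.
v₀ sin 41.4° = √(2 × 9.8 × 36.1) = 26.60 m/s.
v₀ = 26.60 / sin 41.4° = 26.60 / 0.6613 = 40.2 m/s.

40.2 m/s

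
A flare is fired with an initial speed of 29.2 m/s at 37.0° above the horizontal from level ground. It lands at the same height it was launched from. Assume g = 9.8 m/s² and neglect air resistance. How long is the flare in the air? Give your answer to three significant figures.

Vertical component: v_y = 29.2 sin 37.0° = 17.57 m/s.
For a projectile landing at launch height, time of flight is t = 2 v_y / g = 2 × 17.57 / 9.8 = 3.59 s.

3.59 s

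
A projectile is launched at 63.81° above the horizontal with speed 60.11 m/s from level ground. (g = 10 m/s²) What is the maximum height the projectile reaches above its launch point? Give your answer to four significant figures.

Vertical component of launch velocity: v_y = 60.11 sin 63.81° = 53.939 m/s.
At the highest point the vertical velocity is zero, so v_y² = 2 g h_max.
h_max = (53.939)² / (2 × 10) = 2909.4 / 20.00 = 145.5 m.

145.5 m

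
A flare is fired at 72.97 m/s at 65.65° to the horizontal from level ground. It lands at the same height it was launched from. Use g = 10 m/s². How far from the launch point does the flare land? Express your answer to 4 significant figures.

400.0 m

Components: v_x = 72.97 cos 65.65° = 30.086 m/s, v_y = 72.97 sin 65.65° = 66.479 m/s.
Time of flight (same landing height): t = 2 v_y / g = 2 × 66.479 / 10 = 13.296 s.
Range: R = v_x · t = 30.086 × 13.296 = 400.0 m.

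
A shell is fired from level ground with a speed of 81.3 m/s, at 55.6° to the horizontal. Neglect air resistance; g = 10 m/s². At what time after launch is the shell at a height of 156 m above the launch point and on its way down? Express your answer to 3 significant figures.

10.4 s

v_y0 = 81.3 sin 55.6° = 67.08 m/s.
Set y = v_y0 t − ½ g t² = 156: 5.000 t² − 67.08 t + 156 = 0.
t = [67.08 ± √(4500 − 3120)] / 10 = (67.08 ± 37.15) / 10, giving t = 2.99 s or t = 10.4 s.
On the way down corresponds to the larger root: t = 10.4 s.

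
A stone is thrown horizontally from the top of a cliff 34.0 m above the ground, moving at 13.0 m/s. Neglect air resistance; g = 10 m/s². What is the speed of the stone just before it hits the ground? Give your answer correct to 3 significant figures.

29.1 m/s

Fall time: t = √(2 × 34.0 / 10) = 2.608 s.
At impact: v_x = 13.0 m/s (unchanged), v_y = g t = 10 × 2.608 = 26.08 m/s.
Speed = √(v_x² + v_y²) = √(169.0 + 680.2) = 29.1 m/s.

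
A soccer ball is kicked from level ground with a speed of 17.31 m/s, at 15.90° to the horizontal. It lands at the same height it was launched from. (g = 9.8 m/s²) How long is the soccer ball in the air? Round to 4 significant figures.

Vertical component: v_y = 17.31 sin 15.90° = 4.7422 m/s.
For a projectile landing at launch height, time of flight is t = 2 v_y / g = 2 × 4.7422 / 9.8 = 0.9678 s.

0.9678 s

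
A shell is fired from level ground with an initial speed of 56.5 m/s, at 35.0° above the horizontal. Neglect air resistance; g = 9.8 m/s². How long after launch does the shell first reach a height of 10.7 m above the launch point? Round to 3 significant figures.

0.349 s

v_y0 = 56.5 sin 35.0° = 32.41 m/s.
Set y = v_y0 t − ½ g t² = 10.7: 4.900 t² − 32.41 t + 10.7 = 0.
t = [32.41 ± √(1050 − 209.7)] / 9.8 = (32.41 ± 28.99) / 9.8, giving t = 0.349 s or t = 6.27 s.
The shell is on the way up at the first time, so t = 0.349 s.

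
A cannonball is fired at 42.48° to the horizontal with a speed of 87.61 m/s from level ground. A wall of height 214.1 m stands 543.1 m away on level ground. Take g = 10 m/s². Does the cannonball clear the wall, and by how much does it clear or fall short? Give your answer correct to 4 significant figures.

No — it falls 70.04 m short of clearing the wall.

v_x = 87.61 cos 42.48° = 64.614 m/s; v_y0 = 87.61 sin 42.48° = 59.166 m/s.
Time to reach the wall: t = 543.1 / 64.614 = 8.4053 s.
Height at that point: y = 59.166×8.4053 − 5.000×8.4053² = 144.06 m.
That is 214.1 − 144.06 = 70.04 m below the top of the wall, so the cannonball does not clear it.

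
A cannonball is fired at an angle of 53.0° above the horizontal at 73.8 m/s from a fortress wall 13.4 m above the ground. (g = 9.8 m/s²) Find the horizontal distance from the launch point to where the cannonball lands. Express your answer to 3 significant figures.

Components: v_x = 73.8 cos 53.0° = 44.41 m/s, v_y = 73.8 sin 53.0° = 58.94 m/s.
Vertical: 0 = 13.4 + 58.94 t − ½(9.8) t² ⇒ 4.900 t² − 58.94 t − 13.4 = 0.
t = [58.94 + √(3474 + 262.6)] / 9.800 = 12.25 s.
Horizontal: R = v_x · t = 44.41 × 12.25 = 544 m.

544 m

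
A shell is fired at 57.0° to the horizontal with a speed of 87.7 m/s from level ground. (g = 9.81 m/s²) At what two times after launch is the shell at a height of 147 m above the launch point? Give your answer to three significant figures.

2.37 s and 12.6 s

v_y0 = 87.7 sin 57.0° = 73.55 m/s.
Set y = v_y0 t − ½ g t² = 147: 4.905 t² − 73.55 t + 147 = 0.
t = [73.55 ± √(5410 − 2884)] / 9.81 = (73.55 ± 50.26) / 9.81, giving t = 2.37 s or t = 12.6 s.
So the shell is at 147 m at t = 2.37 s (rising) and t = 12.6 s (falling).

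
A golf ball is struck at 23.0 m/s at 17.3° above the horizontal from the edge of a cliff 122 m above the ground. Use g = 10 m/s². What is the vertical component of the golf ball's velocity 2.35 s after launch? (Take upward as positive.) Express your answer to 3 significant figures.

Initial vertical component: v_y0 = 23.0 sin 17.3° = 6.840 m/s.
v_y(t) = v_y0 − g t = 6.840 − 10 × 2.35 = -16.7 m/s.

-16.7 m/s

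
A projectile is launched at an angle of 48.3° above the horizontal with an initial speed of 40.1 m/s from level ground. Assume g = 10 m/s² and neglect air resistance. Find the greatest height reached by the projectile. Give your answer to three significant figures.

Vertical component of launch velocity: v_y = 40.1 sin 48.3° = 29.94 m/s.
At the highest point the vertical velocity is zero, so v_y² = 2 g h_max.
h_max = (29.94)² / (2 × 10) = 896.4 / 20.00 = 44.8 m.

44.8 m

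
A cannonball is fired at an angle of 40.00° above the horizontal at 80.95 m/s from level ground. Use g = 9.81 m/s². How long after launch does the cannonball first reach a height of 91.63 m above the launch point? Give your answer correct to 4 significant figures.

v_y0 = 80.95 sin 40.00° = 52.034 m/s.
Set y = v_y0 t − ½ g t² = 91.63: 4.905 t² − 52.034 t + 91.63 = 0.
t = [52.034 ± √(2707.5 − 1797.8)] / 9.81 = (52.034 ± 30.161) / 9.81, giving t = 2.230 s or t = 8.379 s.
The cannonball is on the way up at the first time, so t = 2.230 s.

2.230 s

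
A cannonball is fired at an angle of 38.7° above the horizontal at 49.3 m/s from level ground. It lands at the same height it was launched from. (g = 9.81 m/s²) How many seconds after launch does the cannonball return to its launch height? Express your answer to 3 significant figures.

Vertical component: v_y = 49.3 sin 38.7° = 30.82 m/s.
For a projectile landing at launch height, time of flight is t = 2 v_y / g = 2 × 30.82 / 9.81 = 6.28 s.

6.28 s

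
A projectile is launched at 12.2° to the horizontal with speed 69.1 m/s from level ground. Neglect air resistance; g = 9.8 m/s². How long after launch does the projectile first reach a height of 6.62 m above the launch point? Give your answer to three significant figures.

v_y0 = 69.1 sin 12.2° = 14.60 m/s.
Set y = v_y0 t − ½ g t² = 6.62: 4.900 t² − 14.60 t + 6.62 = 0.
t = [14.60 ± √(213.2 − 129.8)] / 9.8 = (14.60 ± 9.132) / 9.8, giving t = 0.558 s or t = 2.42 s.
The projectile is on the way up at the first time, so t = 0.558 s.

0.558 s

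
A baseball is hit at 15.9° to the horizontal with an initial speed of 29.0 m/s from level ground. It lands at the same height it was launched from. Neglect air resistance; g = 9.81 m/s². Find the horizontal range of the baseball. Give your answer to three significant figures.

45.2 m

Components: v_x = 29.0 cos 15.9° = 27.89 m/s, v_y = 29.0 sin 15.9° = 7.945 m/s.
Time of flight (same landing height): t = 2 v_y / g = 2 × 7.945 / 9.81 = 1.620 s.
Range: R = v_x · t = 27.89 × 1.620 = 45.2 m.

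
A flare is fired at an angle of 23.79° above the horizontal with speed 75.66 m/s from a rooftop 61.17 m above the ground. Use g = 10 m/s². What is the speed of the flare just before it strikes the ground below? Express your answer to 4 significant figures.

83.35 m/s

v_x = 75.66 cos 23.79° = 69.231 m/s is unchanged throughout.
For the vertical component, v_y² = v_y0² + 2 g h = (30.520)² + 2×10×61.17 = 2154.9, so |v_y| = 46.421 m/s.
Impact speed = √(v_x² + v_y²) = √(4792.9 + 2154.9) = 83.35 m/s.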